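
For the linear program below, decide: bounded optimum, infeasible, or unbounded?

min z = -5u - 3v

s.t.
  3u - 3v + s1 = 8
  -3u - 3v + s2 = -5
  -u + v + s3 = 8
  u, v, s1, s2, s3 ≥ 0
Feasible point: (0, 2) satisfies every constraint, so the LP is feasible.
Direction d = (1, 1): for each constraint row a, a·d ≤ 0 —
  (3)(1) + (-3)(1) = 0 ≤ 0
  (-3)(1) + (-3)(1) = -6 ≤ 0
  (-1)(1) + (1)(1) = 0 ≤ 0
and d ≥ 0, so (0, 2) + t·d stays feasible for every t ≥ 0. Along this ray z = -5u - 3v changes by -8 per unit t, so z → −∞.

Unbounded: there is a feasible ray along which z → −∞.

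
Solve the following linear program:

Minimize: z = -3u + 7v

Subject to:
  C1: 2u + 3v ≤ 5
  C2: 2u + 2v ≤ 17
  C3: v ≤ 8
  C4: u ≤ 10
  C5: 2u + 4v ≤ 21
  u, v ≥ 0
u = 2.5, v = 0, z = -7.5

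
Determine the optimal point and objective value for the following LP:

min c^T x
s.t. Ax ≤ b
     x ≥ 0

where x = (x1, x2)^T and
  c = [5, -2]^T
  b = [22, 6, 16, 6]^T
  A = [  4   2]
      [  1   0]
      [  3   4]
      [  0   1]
Each vertex is the intersection of two constraint boundaries that also satisfies all remaining constraints:
  x1 = 0 and x2 = 0 → (0, 0)
  3x1 + 4x2 = 16 and x2 = 0 → (5.333, 0)
  3x1 + 4x2 = 16 and x1 = 0 → (0, 4)

Evaluating z = 5x1 - 2x2 at each vertex:
  (0, 0): z = 0
  (5.333, 0): z = 26.67
  (0, 4): z = -8

The minimum is at (0, 4) with z = -8.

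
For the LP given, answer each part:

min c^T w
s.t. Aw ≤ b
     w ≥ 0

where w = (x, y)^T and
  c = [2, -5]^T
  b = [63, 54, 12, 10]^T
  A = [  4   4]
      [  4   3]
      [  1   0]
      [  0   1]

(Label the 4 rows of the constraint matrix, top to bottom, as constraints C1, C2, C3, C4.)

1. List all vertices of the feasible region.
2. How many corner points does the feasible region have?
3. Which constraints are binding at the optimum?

1. (0, 0), (12, 0), (12, 2), (6.75, 9), (5.75, 10), (0, 10)
2. 6
3. C4, x ≥ 0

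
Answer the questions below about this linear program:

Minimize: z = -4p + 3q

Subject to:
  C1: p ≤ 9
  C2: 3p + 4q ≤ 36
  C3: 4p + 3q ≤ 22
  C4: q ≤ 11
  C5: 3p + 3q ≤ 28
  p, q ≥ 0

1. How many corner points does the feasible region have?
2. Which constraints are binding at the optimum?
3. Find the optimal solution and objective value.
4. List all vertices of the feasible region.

1. 3
2. C3, q ≥ 0
3. p = 5.5, q = 0, z = -22
4. (0, 0), (5.5, 0), (0, 7.333)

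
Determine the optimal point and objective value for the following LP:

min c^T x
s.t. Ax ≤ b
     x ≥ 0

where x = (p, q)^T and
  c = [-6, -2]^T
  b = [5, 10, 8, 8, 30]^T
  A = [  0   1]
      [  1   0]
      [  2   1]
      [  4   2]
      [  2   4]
Each vertex is the intersection of two constraint boundaries that also satisfies all remaining constraints:
  p = 0 and q = 0 → (0, 0)
  4p + 2q = 8 and q = 0 → (2, 0)
  4p + 2q = 8 and p = 0 → (0, 4)

Evaluating z = -6p - 2q at each vertex:
  (0, 0): z = 0
  (2, 0): z = -12
  (0, 4): z = -8

The minimum is at (2, 0) with z = -12.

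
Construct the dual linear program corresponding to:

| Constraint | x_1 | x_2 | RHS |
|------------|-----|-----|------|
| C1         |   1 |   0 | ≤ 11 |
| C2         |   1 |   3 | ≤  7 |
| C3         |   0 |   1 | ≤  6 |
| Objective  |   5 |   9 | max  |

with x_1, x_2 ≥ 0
Minimize: z = 11y1 + 7y2 + 6y3

Subject to:
  C1: -y1 - y2 ≤ -5
  C2: -3y2 - y3 ≤ -9
  y1, y2, y3 ≥ 0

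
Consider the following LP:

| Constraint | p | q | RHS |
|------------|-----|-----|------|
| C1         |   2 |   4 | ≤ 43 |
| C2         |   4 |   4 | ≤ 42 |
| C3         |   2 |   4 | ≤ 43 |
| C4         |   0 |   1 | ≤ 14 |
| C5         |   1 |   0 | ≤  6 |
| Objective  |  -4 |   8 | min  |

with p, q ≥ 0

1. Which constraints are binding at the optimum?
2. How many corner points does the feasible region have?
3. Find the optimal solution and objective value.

1. C5, q ≥ 0
2. 4
3. p = 6, q = 0, z = -24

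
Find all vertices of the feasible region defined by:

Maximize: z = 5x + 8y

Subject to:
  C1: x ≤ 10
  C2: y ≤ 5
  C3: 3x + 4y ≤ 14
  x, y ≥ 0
Each vertex is the intersection of two constraint boundaries that also satisfies all remaining constraints:
  x = 0 and y = 0 → (0, 0)
  3x + 4y = 14 and y = 0 → (4.667, 0)
  3x + 4y = 14 and x = 0 → (0, 3.5)

Vertices: (0, 0), (4.667, 0), (0, 3.5)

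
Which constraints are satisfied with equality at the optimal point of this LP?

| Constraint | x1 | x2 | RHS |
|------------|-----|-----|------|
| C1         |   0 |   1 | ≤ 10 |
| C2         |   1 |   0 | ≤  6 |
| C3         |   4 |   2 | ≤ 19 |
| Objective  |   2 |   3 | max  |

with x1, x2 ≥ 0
Optimal: x1 = 0, x2 = 9.5
Binding: C3, x1 ≥ 0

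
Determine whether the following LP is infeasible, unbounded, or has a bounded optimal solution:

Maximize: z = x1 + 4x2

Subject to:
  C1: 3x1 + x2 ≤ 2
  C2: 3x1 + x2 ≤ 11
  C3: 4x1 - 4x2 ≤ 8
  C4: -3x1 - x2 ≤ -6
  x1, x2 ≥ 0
C1 requires 3x1 + x2 ≤ 2, while C4 (-3x1 - x2 ≤ -6) is equivalent to 3x1 + x2 ≥ 6. Together they would need 6 ≤ 3x1 + x2 ≤ 2, which is impossible since 6 > 2. No point satisfies all constraints.

Infeasible: no point satisfies all constraints simultaneously.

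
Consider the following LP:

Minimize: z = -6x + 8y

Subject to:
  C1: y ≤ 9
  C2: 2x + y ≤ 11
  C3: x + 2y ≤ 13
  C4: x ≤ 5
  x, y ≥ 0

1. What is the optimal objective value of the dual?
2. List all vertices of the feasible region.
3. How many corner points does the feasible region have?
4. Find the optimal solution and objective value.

1. -30 (by strong duality, equal to the primal optimum)
2. (0, 0), (5, 0), (5, 1), (3, 5), (0, 6.5)
3. 5
4. x = 5, y = 0, z = -30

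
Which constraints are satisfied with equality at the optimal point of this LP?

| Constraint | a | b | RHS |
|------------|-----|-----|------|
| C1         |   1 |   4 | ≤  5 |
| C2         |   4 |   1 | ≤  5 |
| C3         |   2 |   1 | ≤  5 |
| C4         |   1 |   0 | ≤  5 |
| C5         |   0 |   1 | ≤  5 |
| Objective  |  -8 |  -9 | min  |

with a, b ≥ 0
Optimal: a = 1, b = 1
Binding: C1, C2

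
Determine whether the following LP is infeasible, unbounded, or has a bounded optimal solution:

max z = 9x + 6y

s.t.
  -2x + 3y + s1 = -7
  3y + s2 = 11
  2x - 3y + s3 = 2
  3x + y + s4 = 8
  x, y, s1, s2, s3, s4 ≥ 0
The row 2x - 3y + s3 = 2 with s3 ≥ 0 requires 2x - 3y ≤ 2, while the row -2x + 3y + s1 = -7 with s1 ≥ 0 is equivalent to 2x - 3y ≥ 7. Together they would need 7 ≤ 2x - 3y ≤ 2, which is impossible since 7 > 2. No point satisfies all constraints.

Infeasible — the constraint set is empty.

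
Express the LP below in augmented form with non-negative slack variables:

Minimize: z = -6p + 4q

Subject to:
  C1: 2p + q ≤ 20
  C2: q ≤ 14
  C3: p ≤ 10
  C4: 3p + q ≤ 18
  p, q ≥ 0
min z = -6p + 4q

s.t.
  2p + q + s1 = 20
  q + s2 = 14
  p + s3 = 10
  3p + q + s4 = 18
  p, q, s1, s2, s3, s4 ≥ 0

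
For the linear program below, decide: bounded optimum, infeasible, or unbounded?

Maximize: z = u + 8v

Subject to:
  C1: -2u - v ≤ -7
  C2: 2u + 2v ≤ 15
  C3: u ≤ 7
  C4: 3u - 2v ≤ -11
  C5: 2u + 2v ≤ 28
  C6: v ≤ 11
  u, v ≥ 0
The point (0, 7.5) satisfies every constraint, so the LP is feasible; the constraints give u ≤ 7 and v ≤ 11, which with u, v ≥ 0 keep the feasible region inside a bounded box. A feasible, bounded LP attains a finite optimum at a vertex.

Evaluating z = u + 8v at each vertex:
  (0.4286, 6.143): z = 49.57
  (0.8, 6.7): z = 54.4
  (0, 7.5): z = 60
  (0, 7): z = 56

Bounded optimum: z* = 60 at (0, 7.5).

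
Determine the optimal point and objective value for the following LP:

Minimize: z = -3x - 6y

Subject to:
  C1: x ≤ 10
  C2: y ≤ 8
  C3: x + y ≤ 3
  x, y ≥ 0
x = 0, y = 3, z = -18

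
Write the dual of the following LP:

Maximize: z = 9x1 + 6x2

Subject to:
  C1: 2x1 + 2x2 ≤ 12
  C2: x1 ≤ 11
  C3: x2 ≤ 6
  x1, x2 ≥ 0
Minimize: z = 12y1 + 11y2 + 6y3

Subject to:
  C1: -2y1 - y2 ≤ -9
  C2: -2y1 - y3 ≤ -6
  y1, y2, y3 ≥ 0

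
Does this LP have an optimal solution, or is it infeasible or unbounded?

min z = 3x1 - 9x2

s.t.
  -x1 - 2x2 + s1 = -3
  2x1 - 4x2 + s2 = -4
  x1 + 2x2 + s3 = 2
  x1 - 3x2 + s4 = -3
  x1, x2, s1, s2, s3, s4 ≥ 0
The row x1 + 2x2 + s3 = 2 with s3 ≥ 0 requires x1 + 2x2 ≤ 2, while the row -x1 - 2x2 + s1 = -3 with s1 ≥ 0 is equivalent to x1 + 2x2 ≥ 3. Together they would need 3 ≤ x1 + 2x2 ≤ 2, which is impossible since 3 > 2. No point satisfies all constraints.

The feasible region is empty; the LP is infeasible.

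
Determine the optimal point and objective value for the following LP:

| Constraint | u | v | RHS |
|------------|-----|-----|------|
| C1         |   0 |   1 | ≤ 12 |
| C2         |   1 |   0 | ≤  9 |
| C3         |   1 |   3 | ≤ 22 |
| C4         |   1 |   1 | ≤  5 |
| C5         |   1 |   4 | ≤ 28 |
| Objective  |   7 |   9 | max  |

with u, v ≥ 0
Each vertex is the intersection of two constraint boundaries that also satisfies all remaining constraints:
  u = 0 and v = 0 → (0, 0)
  u + v = 5 and v = 0 → (5, 0)
  u + v = 5 and u = 0 → (0, 5)

Evaluating z = 7u + 9v at each vertex:
  (0, 0): z = 0
  (5, 0): z = 35
  (0, 5): z = 45

The maximum is at (0, 5) with z = 45.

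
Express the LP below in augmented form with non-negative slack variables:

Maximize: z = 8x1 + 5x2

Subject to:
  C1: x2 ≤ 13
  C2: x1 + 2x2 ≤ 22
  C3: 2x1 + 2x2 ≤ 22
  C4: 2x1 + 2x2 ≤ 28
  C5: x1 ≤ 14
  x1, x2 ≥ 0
max z = 8x1 + 5x2

s.t.
  x2 + s1 = 13
  x1 + 2x2 + s2 = 22
  2x1 + 2x2 + s3 = 22
  2x1 + 2x2 + s4 = 28
  x1 + s5 = 14
  x1, x2, s1, s2, s3, s4, s5 ≥ 0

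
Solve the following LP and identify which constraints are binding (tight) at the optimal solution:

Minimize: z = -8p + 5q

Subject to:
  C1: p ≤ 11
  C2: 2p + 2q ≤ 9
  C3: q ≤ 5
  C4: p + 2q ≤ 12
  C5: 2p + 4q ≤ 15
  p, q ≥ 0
Optimal: p = 4.5, q = 0
Slack at optimum:
  C1: slack = 6.5
  C2: slack = 0 (binding)
  C3: slack = 5
  C4: slack = 7.5
  C5: slack = 6
  p ≥ 0: p = 4.5
  q ≥ 0: q = 0 (binding)
Binding constraints: C2, q ≥ 0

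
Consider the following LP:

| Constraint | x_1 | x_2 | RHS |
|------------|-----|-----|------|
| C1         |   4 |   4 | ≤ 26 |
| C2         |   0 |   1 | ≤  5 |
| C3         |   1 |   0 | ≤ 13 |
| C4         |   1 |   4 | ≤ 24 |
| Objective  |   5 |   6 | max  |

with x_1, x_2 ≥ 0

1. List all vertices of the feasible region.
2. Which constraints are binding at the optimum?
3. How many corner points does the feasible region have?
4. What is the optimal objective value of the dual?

1. (0, 0), (6.5, 0), (1.5, 5), (0, 5)
2. C1, C2
3. 4
4. 37.5 (by strong duality, equal to the primal optimum)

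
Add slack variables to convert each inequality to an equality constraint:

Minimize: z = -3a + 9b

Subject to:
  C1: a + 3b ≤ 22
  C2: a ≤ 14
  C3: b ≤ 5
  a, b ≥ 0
min z = -3a + 9b

s.t.
  a + 3b + s1 = 22
  a + s2 = 14
  b + s3 = 5
  a, b, s1, s2, s3 ≥ 0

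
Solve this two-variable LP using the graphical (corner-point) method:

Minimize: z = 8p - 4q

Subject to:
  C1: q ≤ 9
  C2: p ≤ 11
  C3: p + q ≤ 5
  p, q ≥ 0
Each vertex is the intersection of two constraint boundaries that also satisfies all remaining constraints:
  p = 0 and q = 0 → (0, 0)
  p + q = 5 and q = 0 → (5, 0)
  p + q = 5 and p = 0 → (0, 5)

Evaluating z = 8p - 4q at each vertex:
  (0, 0): z = 0
  (5, 0): z = 40
  (0, 5): z = -20

The minimum is at (0, 5) with z = -20.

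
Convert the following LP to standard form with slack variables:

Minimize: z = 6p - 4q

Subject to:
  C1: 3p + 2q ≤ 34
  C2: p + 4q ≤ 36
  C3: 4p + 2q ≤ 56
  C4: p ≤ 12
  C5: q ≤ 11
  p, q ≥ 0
min z = 6p - 4q

s.t.
  3p + 2q + s1 = 34
  p + 4q + s2 = 36
  4p + 2q + s3 = 56
  p + s4 = 12
  q + s5 = 11
  p, q, s1, s2, s3, s4, s5 ≥ 0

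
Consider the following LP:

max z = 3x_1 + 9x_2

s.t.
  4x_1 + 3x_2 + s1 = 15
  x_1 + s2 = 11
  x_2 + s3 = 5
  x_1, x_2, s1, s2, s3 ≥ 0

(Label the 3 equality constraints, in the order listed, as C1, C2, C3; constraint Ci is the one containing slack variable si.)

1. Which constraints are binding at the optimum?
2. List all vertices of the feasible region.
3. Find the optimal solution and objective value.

1. C1, C3, x_1 ≥ 0
2. (0, 0), (3.75, 0), (0, 5)
3. x_1 = 0, x_2 = 5, z = 45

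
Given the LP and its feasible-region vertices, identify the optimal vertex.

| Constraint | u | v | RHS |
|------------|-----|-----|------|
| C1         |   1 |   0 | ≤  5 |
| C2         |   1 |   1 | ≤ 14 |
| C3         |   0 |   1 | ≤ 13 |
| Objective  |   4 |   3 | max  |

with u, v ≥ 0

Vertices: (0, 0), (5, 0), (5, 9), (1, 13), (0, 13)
Evaluating z = 4u + 3v at each vertex:
  (0, 0): z = 0
  (5, 0): z = 20
  (5, 9): z = 47
  (1, 13): z = 43
  (0, 13): z = 39

The largest value is z = 47, attained at (5, 9).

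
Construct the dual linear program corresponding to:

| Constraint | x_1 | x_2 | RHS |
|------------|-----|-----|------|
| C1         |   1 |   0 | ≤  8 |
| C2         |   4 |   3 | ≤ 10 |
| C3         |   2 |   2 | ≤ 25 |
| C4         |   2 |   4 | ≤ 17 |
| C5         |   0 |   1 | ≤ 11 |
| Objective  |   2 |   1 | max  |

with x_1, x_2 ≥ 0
Minimize: z = 8y1 + 10y2 + 25y3 + 17y4 + 11y5

Subject to:
  C1: -y1 - 4y2 - 2y3 - 2y4 ≤ -2
  C2: -3y2 - 2y3 - 4y4 - y5 ≤ -1
  y1, y2, y3, y4, y5 ≥ 0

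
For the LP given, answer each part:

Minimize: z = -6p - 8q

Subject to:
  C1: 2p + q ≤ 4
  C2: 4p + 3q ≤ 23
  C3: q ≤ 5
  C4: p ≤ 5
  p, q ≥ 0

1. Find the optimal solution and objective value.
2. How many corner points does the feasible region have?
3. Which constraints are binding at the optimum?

1. p = 0, q = 4, z = -32
2. 3
3. C1, p ≥ 0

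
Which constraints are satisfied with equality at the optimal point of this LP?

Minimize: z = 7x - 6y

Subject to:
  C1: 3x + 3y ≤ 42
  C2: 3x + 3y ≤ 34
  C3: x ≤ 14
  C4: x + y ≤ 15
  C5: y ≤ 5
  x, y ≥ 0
Optimal: x = 0, y = 5
Slack at optimum:
  C1: slack = 27
  C2: slack = 19
  C3: slack = 14
  C4: slack = 10
  C5: slack = 0 (binding)
  x ≥ 0: x = 0 (binding)
  y ≥ 0: y = 5
Binding constraints: C5, x ≥ 0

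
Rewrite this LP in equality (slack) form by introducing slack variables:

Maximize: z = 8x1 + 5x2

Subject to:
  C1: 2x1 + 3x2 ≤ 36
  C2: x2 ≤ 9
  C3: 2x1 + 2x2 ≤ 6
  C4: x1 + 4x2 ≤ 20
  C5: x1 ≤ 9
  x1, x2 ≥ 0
max z = 8x1 + 5x2

s.t.
  2x1 + 3x2 + s1 = 36
  x2 + s2 = 9
  2x1 + 2x2 + s3 = 6
  x1 + 4x2 + s4 = 20
  x1 + s5 = 9
  x1, x2, s1, s2, s3, s4, s5 ≥ 0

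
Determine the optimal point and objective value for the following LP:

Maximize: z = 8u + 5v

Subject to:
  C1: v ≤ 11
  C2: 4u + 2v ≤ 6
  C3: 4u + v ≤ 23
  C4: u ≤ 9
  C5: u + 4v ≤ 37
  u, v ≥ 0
Each vertex is the intersection of two constraint boundaries that also satisfies all remaining constraints:
  u = 0 and v = 0 → (0, 0)
  4u + 2v = 6 and v = 0 → (1.5, 0)
  4u + 2v = 6 and u = 0 → (0, 3)

Evaluating z = 8u + 5v at each vertex:
  (0, 0): z = 0
  (1.5, 0): z = 12
  (0, 3): z = 15

The maximum is at (0, 3) with z = 15.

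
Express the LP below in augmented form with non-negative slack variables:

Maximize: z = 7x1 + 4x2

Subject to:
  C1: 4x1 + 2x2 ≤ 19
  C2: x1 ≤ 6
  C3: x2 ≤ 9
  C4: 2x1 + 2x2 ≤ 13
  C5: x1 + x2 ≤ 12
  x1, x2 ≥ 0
max z = 7x1 + 4x2

s.t.
  4x1 + 2x2 + s1 = 19
  x1 + s2 = 6
  x2 + s3 = 9
  2x1 + 2x2 + s4 = 13
  x1 + x2 + s5 = 12
  x1, x2, s1, s2, s3, s4, s5 ≥ 0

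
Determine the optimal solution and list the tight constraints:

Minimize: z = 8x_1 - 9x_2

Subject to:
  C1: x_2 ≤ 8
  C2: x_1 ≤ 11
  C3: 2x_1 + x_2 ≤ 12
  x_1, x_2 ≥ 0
Optimal: x_1 = 0, x_2 = 8
Binding: C1, x_1 ≥ 0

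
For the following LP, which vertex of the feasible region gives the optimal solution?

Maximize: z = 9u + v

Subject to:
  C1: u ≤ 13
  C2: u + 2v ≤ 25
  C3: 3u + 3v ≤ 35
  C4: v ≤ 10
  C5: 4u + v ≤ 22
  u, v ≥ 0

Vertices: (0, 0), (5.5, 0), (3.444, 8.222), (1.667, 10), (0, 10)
Evaluating z = 9u + v at each vertex:
  (0, 0): z = 0
  (5.5, 0): z = 49.5
  (3.444, 8.222): z = 39.22
  (1.667, 10): z = 25
  (0, 10): z = 10

The largest value is z = 49.5, attained at (5.5, 0).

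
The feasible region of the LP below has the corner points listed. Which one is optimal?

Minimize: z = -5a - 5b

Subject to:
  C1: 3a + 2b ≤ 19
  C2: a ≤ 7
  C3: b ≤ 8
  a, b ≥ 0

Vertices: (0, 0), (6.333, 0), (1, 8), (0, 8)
Evaluating z = -5a - 5b at each vertex:
  (0, 0): z = 0
  (6.333, 0): z = -31.67
  (1, 8): z = -45
  (0, 8): z = -40

The smallest value is z = -45, attained at (1, 8).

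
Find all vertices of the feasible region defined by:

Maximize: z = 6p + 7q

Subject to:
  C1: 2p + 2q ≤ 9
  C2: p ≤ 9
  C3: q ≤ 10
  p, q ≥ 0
Each vertex is the intersection of two constraint boundaries that also satisfies all remaining constraints:
  p = 0 and q = 0 → (0, 0)
  2p + 2q = 9 and q = 0 → (4.5, 0)
  2p + 2q = 9 and p = 0 → (0, 4.5)

Vertices: (0, 0), (4.5, 0), (0, 4.5)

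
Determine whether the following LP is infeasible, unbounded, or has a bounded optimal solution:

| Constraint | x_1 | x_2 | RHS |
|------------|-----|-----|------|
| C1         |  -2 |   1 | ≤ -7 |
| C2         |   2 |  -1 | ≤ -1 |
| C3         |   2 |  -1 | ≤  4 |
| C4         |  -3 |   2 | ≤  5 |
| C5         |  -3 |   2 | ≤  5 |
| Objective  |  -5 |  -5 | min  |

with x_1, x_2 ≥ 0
C2 requires 2x_1 - x_2 ≤ -1, while C1 (-2x_1 + x_2 ≤ -7) is equivalent to 2x_1 - x_2 ≥ 7. Together they would need 7 ≤ 2x_1 - x_2 ≤ -1, which is impossible since 7 > -1. No point satisfies all constraints.

Infeasible — the constraint set is empty.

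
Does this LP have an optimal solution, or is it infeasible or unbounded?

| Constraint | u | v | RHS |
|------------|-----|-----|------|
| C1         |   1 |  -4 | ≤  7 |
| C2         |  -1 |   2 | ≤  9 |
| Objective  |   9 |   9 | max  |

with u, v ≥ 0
Feasible point: (0, 0) satisfies every constraint, so the LP is feasible.
Direction d = (4, 1): for each constraint row a, a·d ≤ 0 —
  (1)(4) + (-4)(1) = 0 ≤ 0
  (-1)(4) + (2)(1) = -2 ≤ 0
and d ≥ 0, so (0, 0) + t·d stays feasible for every t ≥ 0. Along this ray z = 9u + 9v changes by 45 per unit t, so z → +∞.

Unbounded — the objective can increase without bound over the feasible region.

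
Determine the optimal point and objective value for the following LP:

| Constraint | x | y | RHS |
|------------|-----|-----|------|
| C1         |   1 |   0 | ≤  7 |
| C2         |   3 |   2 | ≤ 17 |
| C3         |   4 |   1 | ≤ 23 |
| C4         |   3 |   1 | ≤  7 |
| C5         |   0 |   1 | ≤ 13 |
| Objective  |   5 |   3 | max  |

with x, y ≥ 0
x = 0, y = 7, z = 21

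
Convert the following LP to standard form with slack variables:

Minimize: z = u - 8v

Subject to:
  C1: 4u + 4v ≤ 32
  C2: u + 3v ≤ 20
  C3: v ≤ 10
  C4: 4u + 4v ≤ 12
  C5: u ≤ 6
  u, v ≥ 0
min z = u - 8v

s.t.
  4u + 4v + s1 = 32
  u + 3v + s2 = 20
  v + s3 = 10
  4u + 4v + s4 = 12
  u + s5 = 6
  u, v, s1, s2, s3, s4, s5 ≥ 0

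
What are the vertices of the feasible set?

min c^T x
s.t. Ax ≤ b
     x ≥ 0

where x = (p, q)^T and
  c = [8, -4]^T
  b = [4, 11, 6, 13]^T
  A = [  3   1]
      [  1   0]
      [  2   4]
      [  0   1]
Each vertex is the intersection of two constraint boundaries that also satisfies all remaining constraints:
  p = 0 and q = 0 → (0, 0)
  3p + q = 4 and q = 0 → (1.333, 0)
  3p + q = 4 and 2p + 4q = 6 → (1, 1)
  2p + 4q = 6 and p = 0 → (0, 1.5)

Vertices: (0, 0), (1.333, 0), (1, 1), (0, 1.5)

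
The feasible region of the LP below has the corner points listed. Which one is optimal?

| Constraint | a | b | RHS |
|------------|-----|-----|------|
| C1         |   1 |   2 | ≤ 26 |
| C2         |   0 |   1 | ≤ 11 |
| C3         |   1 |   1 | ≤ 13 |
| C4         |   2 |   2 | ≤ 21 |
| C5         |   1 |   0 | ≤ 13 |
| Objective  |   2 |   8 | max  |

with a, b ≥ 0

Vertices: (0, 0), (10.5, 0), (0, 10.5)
Evaluating z = 2a + 8b at each vertex:
  (0, 0): z = 0
  (10.5, 0): z = 21
  (0, 10.5): z = 84

The largest value is z = 84, attained at (0, 10.5).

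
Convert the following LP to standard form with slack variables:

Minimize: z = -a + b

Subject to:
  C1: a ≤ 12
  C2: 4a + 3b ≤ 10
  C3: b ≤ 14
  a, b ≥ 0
min z = -a + b

s.t.
  a + s1 = 12
  4a + 3b + s2 = 10
  b + s3 = 14
  a, b, s1, s2, s3 ≥ 0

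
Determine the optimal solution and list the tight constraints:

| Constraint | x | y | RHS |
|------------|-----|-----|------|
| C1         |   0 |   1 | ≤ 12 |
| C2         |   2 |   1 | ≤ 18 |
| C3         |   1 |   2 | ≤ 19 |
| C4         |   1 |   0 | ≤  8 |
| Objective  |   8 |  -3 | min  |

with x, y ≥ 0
Optimal: x = 0, y = 9.5
Slack at optimum:
  C1: slack = 2.5
  C2: slack = 8.5
  C3: slack = 0 (binding)
  C4: slack = 8
  x ≥ 0: x = 0 (binding)
  y ≥ 0: y = 9.5
Binding constraints: C3, x ≥ 0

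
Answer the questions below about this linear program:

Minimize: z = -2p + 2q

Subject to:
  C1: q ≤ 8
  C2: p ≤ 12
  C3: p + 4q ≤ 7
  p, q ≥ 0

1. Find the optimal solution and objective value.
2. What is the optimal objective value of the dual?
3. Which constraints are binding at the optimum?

1. p = 7, q = 0, z = -14
2. -14 (by strong duality, equal to the primal optimum)
3. C3, q ≥ 0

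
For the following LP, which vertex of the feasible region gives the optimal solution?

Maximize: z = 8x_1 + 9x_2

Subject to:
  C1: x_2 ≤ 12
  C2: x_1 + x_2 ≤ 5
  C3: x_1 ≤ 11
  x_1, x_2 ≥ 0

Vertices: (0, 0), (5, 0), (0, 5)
(0, 5) with z = 45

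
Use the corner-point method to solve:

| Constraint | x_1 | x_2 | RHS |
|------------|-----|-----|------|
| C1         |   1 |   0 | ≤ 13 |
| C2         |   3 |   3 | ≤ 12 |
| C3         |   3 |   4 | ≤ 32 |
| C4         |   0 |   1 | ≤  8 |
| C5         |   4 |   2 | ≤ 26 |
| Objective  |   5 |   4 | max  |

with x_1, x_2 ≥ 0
Each vertex is the intersection of two constraint boundaries that also satisfies all remaining constraints:
  x_1 = 0 and x_2 = 0 → (0, 0)
  3x_1 + 3x_2 = 12 and x_2 = 0 → (4, 0)
  3x_1 + 3x_2 = 12 and x_1 = 0 → (0, 4)

Evaluating z = 5x_1 + 4x_2 at each vertex:
  (0, 0): z = 0
  (4, 0): z = 20
  (0, 4): z = 16

The maximum is at (4, 0) with z = 20.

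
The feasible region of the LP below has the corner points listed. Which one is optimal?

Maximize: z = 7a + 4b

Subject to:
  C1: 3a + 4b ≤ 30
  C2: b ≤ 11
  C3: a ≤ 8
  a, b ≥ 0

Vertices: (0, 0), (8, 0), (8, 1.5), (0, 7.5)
Evaluating z = 7a + 4b at each vertex:
  (0, 0): z = 0
  (8, 0): z = 56
  (8, 1.5): z = 62
  (0, 7.5): z = 30

The largest value is z = 62, attained at (8, 1.5).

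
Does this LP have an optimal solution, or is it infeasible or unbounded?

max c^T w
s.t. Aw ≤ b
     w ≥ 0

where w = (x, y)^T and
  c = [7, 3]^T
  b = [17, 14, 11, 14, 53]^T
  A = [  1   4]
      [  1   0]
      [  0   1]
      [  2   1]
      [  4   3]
The point (7, 0) satisfies every constraint, so the LP is feasible; the constraints give x ≤ 14 and y ≤ 11, which with x, y ≥ 0 keep the feasible region inside a bounded box. A feasible, bounded LP attains a finite optimum at a vertex.

Evaluating z = 7x + 3y at each vertex:
  (0, 0): z = 0
  (7, 0): z = 49
  (5.571, 2.857): z = 47.57
  (0, 4.25): z = 12.75

Bounded optimum: z* = 49 at (7, 0).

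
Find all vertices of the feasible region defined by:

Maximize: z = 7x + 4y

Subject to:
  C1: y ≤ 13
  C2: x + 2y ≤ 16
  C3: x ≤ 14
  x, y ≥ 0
Each vertex is the intersection of two constraint boundaries that also satisfies all remaining constraints:
  x = 0 and y = 0 → (0, 0)
  x = 14 and y = 0 → (14, 0)
  x + 2y = 16 and x = 14 → (14, 1)
  x + 2y = 16 and x = 0 → (0, 8)

Vertices: (0, 0), (14, 0), (14, 1), (0, 8)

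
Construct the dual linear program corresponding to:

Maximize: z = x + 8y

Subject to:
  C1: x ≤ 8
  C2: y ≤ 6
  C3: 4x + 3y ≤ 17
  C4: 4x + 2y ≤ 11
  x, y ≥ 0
Minimize: z = 8y1 + 6y2 + 17y3 + 11y4

Subject to:
  C1: -y1 - 4y3 - 4y4 ≤ -1
  C2: -y2 - 3y3 - 2y4 ≤ -8
  y1, y2, y3, y4 ≥ 0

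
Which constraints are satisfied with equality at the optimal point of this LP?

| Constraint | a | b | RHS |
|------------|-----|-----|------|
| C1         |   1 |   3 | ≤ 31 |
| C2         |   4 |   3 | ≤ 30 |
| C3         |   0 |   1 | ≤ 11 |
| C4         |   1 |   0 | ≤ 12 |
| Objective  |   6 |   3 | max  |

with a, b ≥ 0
Optimal: a = 7.5, b = 0
Slack at optimum:
  C1: slack = 23.5
  C2: slack = 0 (binding)
  C3: slack = 11
  C4: slack = 4.5
  a ≥ 0: a = 7.5
  b ≥ 0: b = 0 (binding)
Binding constraints: C2, b ≥ 0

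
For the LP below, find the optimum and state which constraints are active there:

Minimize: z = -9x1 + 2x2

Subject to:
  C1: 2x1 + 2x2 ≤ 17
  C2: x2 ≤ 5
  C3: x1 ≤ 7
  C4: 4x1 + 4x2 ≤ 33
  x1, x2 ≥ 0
Optimal: x1 = 7, x2 = 0
Slack at optimum:
  C1: slack = 3
  C2: slack = 5
  C3: slack = 0 (binding)
  C4: slack = 5
  x1 ≥ 0: x1 = 7
  x2 ≥ 0: x2 = 0 (binding)
Binding constraints: C3, x2 ≥ 0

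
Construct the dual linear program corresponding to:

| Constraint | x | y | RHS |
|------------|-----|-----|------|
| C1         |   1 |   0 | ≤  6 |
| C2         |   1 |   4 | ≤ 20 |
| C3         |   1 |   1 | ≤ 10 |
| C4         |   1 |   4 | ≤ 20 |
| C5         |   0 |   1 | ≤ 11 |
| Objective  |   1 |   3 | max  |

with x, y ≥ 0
Minimize: z = 6y1 + 20y2 + 10y3 + 20y4 + 11y5

Subject to:
  C1: -y1 - y2 - y3 - y4 ≤ -1
  C2: -4y2 - y3 - 4y4 - y5 ≤ -3
  y1, y2, y3, y4, y5 ≥ 0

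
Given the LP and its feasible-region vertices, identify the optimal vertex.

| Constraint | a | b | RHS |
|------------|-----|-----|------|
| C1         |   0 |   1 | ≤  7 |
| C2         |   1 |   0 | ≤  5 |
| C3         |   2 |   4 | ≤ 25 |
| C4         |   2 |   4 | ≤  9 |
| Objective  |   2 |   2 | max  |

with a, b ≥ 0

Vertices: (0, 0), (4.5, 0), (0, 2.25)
(4.5, 0) with z = 9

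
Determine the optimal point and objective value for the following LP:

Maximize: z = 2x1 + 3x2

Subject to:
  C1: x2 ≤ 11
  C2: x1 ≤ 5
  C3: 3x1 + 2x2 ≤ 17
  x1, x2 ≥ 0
x1 = 0, x2 = 8.5, z = 25.5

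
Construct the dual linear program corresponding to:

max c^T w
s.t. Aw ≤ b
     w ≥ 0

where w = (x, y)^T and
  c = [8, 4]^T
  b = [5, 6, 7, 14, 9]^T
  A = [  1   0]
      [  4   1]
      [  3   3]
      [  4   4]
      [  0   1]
Minimize: z = 5y1 + 6y2 + 7y3 + 14y4 + 9y5

Subject to:
  C1: -y1 - 4y2 - 3y3 - 4y4 ≤ -8
  C2: -y2 - 3y3 - 4y4 - y5 ≤ -4
  y1, y2, y3, y4, y5 ≥ 0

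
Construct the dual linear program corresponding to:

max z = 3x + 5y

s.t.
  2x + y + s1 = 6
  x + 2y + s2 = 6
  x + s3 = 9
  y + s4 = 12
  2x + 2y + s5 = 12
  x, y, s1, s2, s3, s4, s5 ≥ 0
Minimize: z = 6y1 + 6y2 + 9y3 + 12y4 + 12y5

Subject to:
  C1: -2y1 - y2 - y3 - 2y5 ≤ -3
  C2: -y1 - 2y2 - y4 - 2y5 ≤ -5
  y1, y2, y3, y4, y5 ≥ 0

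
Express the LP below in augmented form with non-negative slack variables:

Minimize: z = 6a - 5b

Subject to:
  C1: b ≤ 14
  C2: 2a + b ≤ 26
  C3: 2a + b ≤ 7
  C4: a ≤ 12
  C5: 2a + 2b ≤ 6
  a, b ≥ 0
min z = 6a - 5b

s.t.
  b + s1 = 14
  2a + b + s2 = 26
  2a + b + s3 = 7
  a + s4 = 12
  2a + 2b + s5 = 6
  a, b, s1, s2, s3, s4, s5 ≥ 0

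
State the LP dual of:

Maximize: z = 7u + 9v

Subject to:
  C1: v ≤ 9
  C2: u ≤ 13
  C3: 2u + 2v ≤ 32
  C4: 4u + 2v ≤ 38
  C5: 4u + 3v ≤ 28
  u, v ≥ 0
Minimize: z = 9y1 + 13y2 + 32y3 + 38y4 + 28y5

Subject to:
  C1: -y2 - 2y3 - 4y4 - 4y5 ≤ -7
  C2: -y1 - 2y3 - 2y4 - 3y5 ≤ -9
  y1, y2, y3, y4, y5 ≥ 0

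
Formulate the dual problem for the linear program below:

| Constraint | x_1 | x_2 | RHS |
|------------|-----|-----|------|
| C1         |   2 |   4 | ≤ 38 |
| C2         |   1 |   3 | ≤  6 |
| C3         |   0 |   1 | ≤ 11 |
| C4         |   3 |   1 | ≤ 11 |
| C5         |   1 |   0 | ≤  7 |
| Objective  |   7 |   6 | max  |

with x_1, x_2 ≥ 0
Minimize: z = 38y1 + 6y2 + 11y3 + 11y4 + 7y5

Subject to:
  C1: -2y1 - y2 - 3y4 - y5 ≤ -7
  C2: -4y1 - 3y2 - y3 - y4 ≤ -6
  y1, y2, y3, y4, y5 ≥ 0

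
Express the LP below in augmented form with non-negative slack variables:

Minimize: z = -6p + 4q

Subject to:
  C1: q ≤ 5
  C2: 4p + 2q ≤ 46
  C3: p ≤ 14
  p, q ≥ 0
min z = -6p + 4q

s.t.
  q + s1 = 5
  4p + 2q + s2 = 46
  p + s3 = 14
  p, q, s1, s2, s3 ≥ 0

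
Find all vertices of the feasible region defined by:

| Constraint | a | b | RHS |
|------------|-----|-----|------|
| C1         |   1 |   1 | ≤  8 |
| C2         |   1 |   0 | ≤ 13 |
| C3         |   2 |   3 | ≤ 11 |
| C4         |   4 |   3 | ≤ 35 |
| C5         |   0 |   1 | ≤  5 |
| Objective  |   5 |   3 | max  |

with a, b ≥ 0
Each vertex is the intersection of two constraint boundaries that also satisfies all remaining constraints:
  a = 0 and b = 0 → (0, 0)
  2a + 3b = 11 and b = 0 → (5.5, 0)
  2a + 3b = 11 and a = 0 → (0, 3.667)

Vertices: (0, 0), (5.5, 0), (0, 3.667)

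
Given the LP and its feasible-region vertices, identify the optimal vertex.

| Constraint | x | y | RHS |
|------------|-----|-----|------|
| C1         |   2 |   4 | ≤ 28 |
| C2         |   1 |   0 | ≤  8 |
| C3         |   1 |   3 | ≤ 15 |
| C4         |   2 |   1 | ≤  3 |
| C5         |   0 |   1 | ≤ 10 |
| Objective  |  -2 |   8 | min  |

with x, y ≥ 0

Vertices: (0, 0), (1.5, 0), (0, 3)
(1.5, 0) with z = -3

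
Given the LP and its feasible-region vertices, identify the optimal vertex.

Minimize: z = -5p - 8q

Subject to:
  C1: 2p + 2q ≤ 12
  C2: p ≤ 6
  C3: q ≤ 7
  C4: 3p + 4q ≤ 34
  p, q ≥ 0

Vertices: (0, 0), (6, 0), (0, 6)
Evaluating z = -5p - 8q at each vertex:
  (0, 0): z = 0
  (6, 0): z = -30
  (0, 6): z = -48

The smallest value is z = -48, attained at (0, 6).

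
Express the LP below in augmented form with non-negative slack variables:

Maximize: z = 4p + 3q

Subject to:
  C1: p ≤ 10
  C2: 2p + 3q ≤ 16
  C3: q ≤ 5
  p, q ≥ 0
max z = 4p + 3q

s.t.
  p + s1 = 10
  2p + 3q + s2 = 16
  q + s3 = 5
  p, q, s1, s2, s3 ≥ 0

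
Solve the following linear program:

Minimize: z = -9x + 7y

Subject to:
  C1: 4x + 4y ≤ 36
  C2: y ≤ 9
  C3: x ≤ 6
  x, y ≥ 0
Each vertex is the intersection of two constraint boundaries that also satisfies all remaining constraints:
  x = 0 and y = 0 → (0, 0)
  x = 6 and y = 0 → (6, 0)
  4x + 4y = 36 and x = 6 → (6, 3)
  4x + 4y = 36 and y = 9 → (0, 9)

Evaluating z = -9x + 7y at each vertex:
  (0, 0): z = 0
  (6, 0): z = -54
  (6, 3): z = -33
  (0, 9): z = 63

The minimum is at (6, 0) with z = -54.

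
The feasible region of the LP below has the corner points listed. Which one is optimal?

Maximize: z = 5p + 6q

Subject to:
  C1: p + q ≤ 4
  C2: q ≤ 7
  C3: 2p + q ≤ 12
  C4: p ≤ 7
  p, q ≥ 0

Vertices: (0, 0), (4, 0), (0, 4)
Evaluating z = 5p + 6q at each vertex:
  (0, 0): z = 0
  (4, 0): z = 20
  (0, 4): z = 24

The largest value is z = 24, attained at (0, 4).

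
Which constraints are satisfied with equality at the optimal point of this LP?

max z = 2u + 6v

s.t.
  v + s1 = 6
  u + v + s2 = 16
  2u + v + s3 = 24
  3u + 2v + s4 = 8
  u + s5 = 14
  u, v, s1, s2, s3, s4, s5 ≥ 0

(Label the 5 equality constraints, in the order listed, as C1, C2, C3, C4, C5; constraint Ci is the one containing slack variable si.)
Optimal: u = 0, v = 4
Slack at optimum:
  C1: slack = 2
  C2: slack = 12
  C3: slack = 20
  C4: slack = 0 (binding)
  C5: slack = 14
  u ≥ 0: u = 0 (binding)
  v ≥ 0: v = 4
Binding constraints: C4, u ≥ 0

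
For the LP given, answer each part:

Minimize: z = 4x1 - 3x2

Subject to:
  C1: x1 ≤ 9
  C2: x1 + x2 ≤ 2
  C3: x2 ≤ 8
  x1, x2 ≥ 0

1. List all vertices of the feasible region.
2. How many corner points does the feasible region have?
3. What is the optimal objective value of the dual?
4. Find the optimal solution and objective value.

1. (0, 0), (2, 0), (0, 2)
2. 3
3. -6 (by strong duality, equal to the primal optimum)
4. x1 = 0, x2 = 2, z = -6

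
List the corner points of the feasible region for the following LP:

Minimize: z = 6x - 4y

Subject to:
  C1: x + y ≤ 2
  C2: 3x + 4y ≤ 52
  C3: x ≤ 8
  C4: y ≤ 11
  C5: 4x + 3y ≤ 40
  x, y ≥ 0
Each vertex is the intersection of two constraint boundaries that also satisfies all remaining constraints:
  x = 0 and y = 0 → (0, 0)
  x + y = 2 and y = 0 → (2, 0)
  x + y = 2 and x = 0 → (0, 2)

Vertices: (0, 0), (2, 0), (0, 2)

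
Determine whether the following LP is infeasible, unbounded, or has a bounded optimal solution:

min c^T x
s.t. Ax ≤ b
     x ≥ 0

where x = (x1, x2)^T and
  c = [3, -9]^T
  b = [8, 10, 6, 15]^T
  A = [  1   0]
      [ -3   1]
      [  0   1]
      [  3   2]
The point (0, 6) satisfies every constraint, so the LP is feasible; the constraints give x1 ≤ 8 and x2 ≤ 6, which with x1, x2 ≥ 0 keep the feasible region inside a bounded box. A feasible, bounded LP attains a finite optimum at a vertex.

Evaluating z = 3x1 - 9x2 at each vertex:
  (0, 0): z = 0
  (5, 0): z = 15
  (1, 6): z = -51
  (0, 6): z = -54

Feasible with finite optimum z* = -54 at (0, 6).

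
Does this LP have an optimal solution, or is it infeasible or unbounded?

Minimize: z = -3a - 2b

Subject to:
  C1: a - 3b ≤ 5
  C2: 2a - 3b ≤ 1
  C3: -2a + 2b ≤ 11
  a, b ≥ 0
Feasible point: (0, 0) satisfies every constraint, so the LP is feasible.
Direction d = (1, 1): for each constraint row a, a·d ≤ 0 —
  (1)(1) + (-3)(1) = -2 ≤ 0
  (2)(1) + (-3)(1) = -1 ≤ 0
  (-2)(1) + (2)(1) = 0 ≤ 0
and d ≥ 0, so (0, 0) + t·d stays feasible for every t ≥ 0. Along this ray z = -3a - 2b changes by -5 per unit t, so z → −∞.

The LP is unbounded; z can be made arbitrarily small.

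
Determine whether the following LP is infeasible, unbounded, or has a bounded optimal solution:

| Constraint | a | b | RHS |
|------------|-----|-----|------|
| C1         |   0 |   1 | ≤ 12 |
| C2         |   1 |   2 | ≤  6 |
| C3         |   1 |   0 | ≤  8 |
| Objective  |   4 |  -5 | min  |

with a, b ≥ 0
The point (0, 3) satisfies every constraint, so the LP is feasible; the constraints give a ≤ 8 and b ≤ 12, which with a, b ≥ 0 keep the feasible region inside a bounded box. A feasible, bounded LP attains a finite optimum at a vertex.

Evaluating z = 4a - 5b at each vertex:
  (0, 0): z = 0
  (6, 0): z = 24
  (0, 3): z = -15

The LP has an optimal solution: (0, 3) with z = -15.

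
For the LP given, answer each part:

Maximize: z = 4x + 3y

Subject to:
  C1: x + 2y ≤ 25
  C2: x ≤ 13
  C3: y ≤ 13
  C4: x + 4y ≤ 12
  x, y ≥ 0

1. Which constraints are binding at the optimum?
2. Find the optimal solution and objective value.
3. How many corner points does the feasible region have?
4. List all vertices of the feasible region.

1. C4, y ≥ 0
2. x = 12, y = 0, z = 48
3. 3
4. (0, 0), (12, 0), (0, 3)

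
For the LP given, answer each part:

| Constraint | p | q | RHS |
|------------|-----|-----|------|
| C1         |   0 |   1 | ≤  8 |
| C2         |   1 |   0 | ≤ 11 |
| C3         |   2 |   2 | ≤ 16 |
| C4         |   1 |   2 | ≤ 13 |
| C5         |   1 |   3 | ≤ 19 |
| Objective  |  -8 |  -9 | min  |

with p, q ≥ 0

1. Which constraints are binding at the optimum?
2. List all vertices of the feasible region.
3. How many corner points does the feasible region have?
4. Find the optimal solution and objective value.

1. C3, C4
2. (0, 0), (8, 0), (3, 5), (1, 6), (0, 6.333)
3. 5
4. p = 3, q = 5, z = -69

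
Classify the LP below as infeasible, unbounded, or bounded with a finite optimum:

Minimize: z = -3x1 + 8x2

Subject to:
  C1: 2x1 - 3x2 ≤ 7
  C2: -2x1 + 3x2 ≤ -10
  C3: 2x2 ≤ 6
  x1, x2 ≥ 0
C1 requires 2x1 - 3x2 ≤ 7, while C2 (-2x1 + 3x2 ≤ -10) is equivalent to 2x1 - 3x2 ≥ 10. Together they would need 10 ≤ 2x1 - 3x2 ≤ 7, which is impossible since 10 > 7. No point satisfies all constraints.

The feasible region is empty; the LP is infeasible.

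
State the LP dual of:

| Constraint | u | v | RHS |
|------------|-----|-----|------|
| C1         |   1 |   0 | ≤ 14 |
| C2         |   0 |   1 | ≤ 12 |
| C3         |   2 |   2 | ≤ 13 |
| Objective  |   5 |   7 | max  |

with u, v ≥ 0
Minimize: z = 14y1 + 12y2 + 13y3

Subject to:
  C1: -y1 - 2y3 ≤ -5
  C2: -y2 - 2y3 ≤ -7
  y1, y2, y3 ≥ 0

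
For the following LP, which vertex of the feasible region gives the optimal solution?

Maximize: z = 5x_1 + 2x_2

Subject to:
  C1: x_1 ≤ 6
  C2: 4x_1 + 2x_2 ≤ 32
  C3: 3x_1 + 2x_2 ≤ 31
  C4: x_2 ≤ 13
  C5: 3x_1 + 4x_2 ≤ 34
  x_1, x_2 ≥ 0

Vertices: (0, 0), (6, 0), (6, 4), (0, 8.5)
Evaluating z = 5x_1 + 2x_2 at each vertex:
  (0, 0): z = 0
  (6, 0): z = 30
  (6, 4): z = 38
  (0, 8.5): z = 17

The largest value is z = 38, attained at (6, 4).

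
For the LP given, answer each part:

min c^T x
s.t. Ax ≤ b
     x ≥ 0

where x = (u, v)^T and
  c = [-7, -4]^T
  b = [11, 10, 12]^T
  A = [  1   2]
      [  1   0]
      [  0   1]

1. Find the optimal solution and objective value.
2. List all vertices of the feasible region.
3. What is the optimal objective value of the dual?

1. u = 10, v = 0.5, z = -72
2. (0, 0), (10, 0), (10, 0.5), (0, 5.5)
3. -72 (by strong duality, equal to the primal optimum)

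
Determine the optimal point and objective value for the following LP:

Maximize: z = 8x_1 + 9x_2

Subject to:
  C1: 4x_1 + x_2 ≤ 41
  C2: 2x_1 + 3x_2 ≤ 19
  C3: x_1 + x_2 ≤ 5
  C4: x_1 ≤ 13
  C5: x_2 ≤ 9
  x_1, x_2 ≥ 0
Each vertex is the intersection of two constraint boundaries that also satisfies all remaining constraints:
  x_1 = 0 and x_2 = 0 → (0, 0)
  x_1 + x_2 = 5 and x_2 = 0 → (5, 0)
  x_1 + x_2 = 5 and x_1 = 0 → (0, 5)

Evaluating z = 8x_1 + 9x_2 at each vertex:
  (0, 0): z = 0
  (5, 0): z = 40
  (0, 5): z = 45

The maximum is at (0, 5) with z = 45.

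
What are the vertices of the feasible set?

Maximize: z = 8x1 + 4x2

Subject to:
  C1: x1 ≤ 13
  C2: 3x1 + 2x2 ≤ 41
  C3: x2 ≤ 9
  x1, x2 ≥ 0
Each vertex is the intersection of two constraint boundaries that also satisfies all remaining constraints:
  x1 = 0 and x2 = 0 → (0, 0)
  x1 = 13 and x2 = 0 → (13, 0)
  x1 = 13 and 3x1 + 2x2 = 41 → (13, 1)
  3x1 + 2x2 = 41 and x2 = 9 → (7.667, 9)
  x2 = 9 and x1 = 0 → (0, 9)

Vertices: (0, 0), (13, 0), (13, 1), (7.667, 9), (0, 9)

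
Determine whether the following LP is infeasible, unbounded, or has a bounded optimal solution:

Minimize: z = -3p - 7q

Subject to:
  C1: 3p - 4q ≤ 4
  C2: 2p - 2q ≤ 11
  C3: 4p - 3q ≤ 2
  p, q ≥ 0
Feasible point: (0, 0) satisfies every constraint, so the LP is feasible.
Direction d = (0, 1): for each constraint row a, a·d ≤ 0 —
  (3)(0) + (-4)(1) = -4 ≤ 0
  (2)(0) + (-2)(1) = -2 ≤ 0
  (4)(0) + (-3)(1) = -3 ≤ 0
and d ≥ 0, so (0, 0) + t·d stays feasible for every t ≥ 0. Along this ray z = -3p - 7q changes by -7 per unit t, so z → −∞.

Unbounded — the objective can decrease without bound over the feasible region.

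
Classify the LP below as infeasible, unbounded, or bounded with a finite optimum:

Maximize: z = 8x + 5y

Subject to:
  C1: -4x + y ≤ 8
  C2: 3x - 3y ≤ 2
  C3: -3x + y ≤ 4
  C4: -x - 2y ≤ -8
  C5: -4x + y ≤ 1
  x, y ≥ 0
Feasible point: (1, 4) satisfies every constraint, so the LP is feasible.
Direction d = (1, 1): for each constraint row a, a·d ≤ 0 —
  (-4)(1) + (1)(1) = -3 ≤ 0
  (3)(1) + (-3)(1) = 0 ≤ 0
  (-3)(1) + (1)(1) = -2 ≤ 0
  (-1)(1) + (-2)(1) = -3 ≤ 0
  (-4)(1) + (1)(1) = -3 ≤ 0
and d ≥ 0, so (1, 4) + t·d stays feasible for every t ≥ 0. Along this ray z = 8x + 5y changes by 13 per unit t, so z → +∞.

Unbounded — the objective can increase without bound over the feasible region.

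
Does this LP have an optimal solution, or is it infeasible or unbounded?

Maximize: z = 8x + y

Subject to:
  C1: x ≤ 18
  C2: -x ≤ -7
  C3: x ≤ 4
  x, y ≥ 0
C3 requires x ≤ 4, while C2 (-x ≤ -7) is equivalent to x ≥ 7. Together they would need 7 ≤ x ≤ 4, which is impossible since 7 > 4. No point satisfies all constraints.

Infeasible: no point satisfies all constraints simultaneously.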